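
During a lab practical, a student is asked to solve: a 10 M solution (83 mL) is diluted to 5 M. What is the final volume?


C1V1 = C2V2
10 × 83 = 5 × V2
V2 = 830/5 = 166.0 mL

166.0 mL


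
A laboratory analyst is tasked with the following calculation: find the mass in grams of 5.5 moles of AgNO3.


M(AgNO3) = 169.88 g/mol
mass = n × M = 5.5 × 169.88 = 934.34 g

934.34 g


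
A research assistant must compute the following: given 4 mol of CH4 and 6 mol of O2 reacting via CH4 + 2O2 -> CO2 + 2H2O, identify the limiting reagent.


Mole ratio available / coefficient:
  CH4: 4/1 = 4.000
  O2: 6/2 = 3.000
Smaller ratio is limiting.

O2


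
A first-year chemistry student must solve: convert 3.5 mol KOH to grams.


M(KOH) = 56.11 g/mol
mass = n × M = 3.5 × 56.11 = 196.39 g

196.39 g


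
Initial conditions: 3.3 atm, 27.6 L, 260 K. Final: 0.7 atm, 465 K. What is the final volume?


P1V1/T1 = P2V2/T2
V2 = P1V1T2/(T1P2)
= 3.3×27.6×465/(260×0.7)
= 232.704 L

232.704 L


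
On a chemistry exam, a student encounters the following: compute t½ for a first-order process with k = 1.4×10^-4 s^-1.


t½ = ln2/k = 0.693147/(1.4×10^-4 s^-1)
= 4951 s

4951 s


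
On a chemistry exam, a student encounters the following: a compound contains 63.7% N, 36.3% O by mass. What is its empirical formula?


Assume 100 g sample. Moles of each element:
  N: 63.7/14.01 = 4.547 mol
  O: 36.3/16.0 = 2.269 mol
Divide by smallest (2.269):
  N: 4.547/2.269 = 2.0
  O: 2.269/2.269 = 1.0
Empirical formula: N2O

N2O


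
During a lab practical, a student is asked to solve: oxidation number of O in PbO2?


O is usually -2
Oxidation number: -2

-2


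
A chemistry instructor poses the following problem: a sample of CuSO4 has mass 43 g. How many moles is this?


M(CuSO4) = 159.62 g/mol
n = mass/M = 43/159.62 = 0.2694 mol

0.2694 mol


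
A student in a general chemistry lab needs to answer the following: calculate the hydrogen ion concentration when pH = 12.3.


[H+] = 10^(-pH) = 10^(-12.3)
= 5.01×10^-13 M

5.01×10^-13 M


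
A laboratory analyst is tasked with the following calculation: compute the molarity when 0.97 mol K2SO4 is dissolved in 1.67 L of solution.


M = n/V = 0.97/1.67 = 0.581 mol/L

0.581 M


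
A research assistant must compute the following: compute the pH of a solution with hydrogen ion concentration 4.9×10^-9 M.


pH = -log10([H+]) = -log10(4.9×10^-9)
= 9 - log10(4.9)
= 9 - 0.69
= 8.31

8.31


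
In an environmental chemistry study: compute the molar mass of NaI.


M(NaI) = 1×22.99 + 1×126.9
= 22.99 + 126.9
= 149.89 g/mol

149.89 g/mol


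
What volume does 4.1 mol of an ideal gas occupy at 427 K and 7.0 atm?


PV = nRT  (R = 0.08206 L·atm/(mol·K))
V = nRT/P = 4.1×0.08206×427/7.0
= 20.523 L

20.523 L


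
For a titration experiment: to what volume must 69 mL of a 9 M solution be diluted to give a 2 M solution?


C1V1 = C2V2
9 × 69 = 2 × V2
V2 = 621/2 = 310.5 mL

310.5 mL


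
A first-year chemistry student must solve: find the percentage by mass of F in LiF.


M(LiF) = 1×6.94 + 1×19.0 = 25.94 g/mol
Mass of F = 1 × 19.0 = 19.00 g/mol
% F = 19.00/25.94 × 100 = 73.25%

73.25%


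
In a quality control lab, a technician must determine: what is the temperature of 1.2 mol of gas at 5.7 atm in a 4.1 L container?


PV = nRT  (R = 0.08206 L·atm/(mol·K))
T = PV/(nR) = 5.7×4.1/(1.2×0.08206)
= 23.37/0.098472
= 237.33 K

237.33 K


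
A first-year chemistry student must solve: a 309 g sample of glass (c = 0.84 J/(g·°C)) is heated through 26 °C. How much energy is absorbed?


q = mcΔT = 309 × 0.84 × 26
= 6748.56 J

6748.56 J


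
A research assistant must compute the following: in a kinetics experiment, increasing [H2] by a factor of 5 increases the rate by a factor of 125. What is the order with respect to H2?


rate ∝ [H2]^n
5^n = 125 → n = 3
Order in H2: 3

3


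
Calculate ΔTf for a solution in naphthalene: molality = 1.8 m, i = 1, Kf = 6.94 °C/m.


ΔTf = Kf × m × i
= 6.94 × 1.8 × 1
= 12.492 °C

12.492 °C


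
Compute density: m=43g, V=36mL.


ρ = mass/volume
= 43/36
= 1.194 g/mL

1.194 g/mL


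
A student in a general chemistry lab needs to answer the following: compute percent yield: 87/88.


% yield = actual/theoretical × 100
= 87/88 × 100
= 98.86%

98.86%


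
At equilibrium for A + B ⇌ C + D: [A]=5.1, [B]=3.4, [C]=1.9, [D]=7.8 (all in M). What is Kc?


Kc = [C][D]/([A][B])
= (1.9^1 × 7.8^1)/(5.1^1 × 3.4^1)
= 14.82/17.34
= 0.8547

0.8547


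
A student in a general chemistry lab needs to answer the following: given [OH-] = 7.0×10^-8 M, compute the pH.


pOH = -log10([OH-]) = -log10(7.0×10^-8)
= 8 - log10(7.0) = 7.15
pH = 14 - pOH = 14 - 7.15 = 6.85

6.85


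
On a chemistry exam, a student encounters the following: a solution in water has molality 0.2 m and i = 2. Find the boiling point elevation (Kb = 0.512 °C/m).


ΔTb = Kb × m × i
= 0.512 × 0.2 × 2
= 0.2048 °C

0.2048 °C


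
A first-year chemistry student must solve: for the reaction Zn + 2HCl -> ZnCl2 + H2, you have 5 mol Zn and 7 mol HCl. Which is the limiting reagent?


Mole ratio available / coefficient:
  Zn: 5/1 = 5.000
  HCl: 7/2 = 3.500
Smaller ratio is limiting.

HCl


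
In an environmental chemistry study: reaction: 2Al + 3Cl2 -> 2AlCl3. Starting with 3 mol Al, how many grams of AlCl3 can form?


Mole ratio AlCl3:Al = 2:2
n(AlCl3) = 3 × 2/2 = 3.000 mol
mass = 3.000 × 133.33 = 399.99 g

399.99 g


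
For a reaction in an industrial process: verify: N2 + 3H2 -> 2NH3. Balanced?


Equation: N2 + 3H2 -> 2NH3
Check atoms: H: 6=6, N: 2=2
Balanced

Yes, balanced


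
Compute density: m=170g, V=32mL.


ρ = mass/volume
= 170/32
= 5.312 g/mL

5.312 g/mL


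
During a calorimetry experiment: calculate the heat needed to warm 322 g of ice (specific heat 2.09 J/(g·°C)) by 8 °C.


q = mcΔT = 322 × 2.09 × 8
= 5383.84 J

5383.84 J


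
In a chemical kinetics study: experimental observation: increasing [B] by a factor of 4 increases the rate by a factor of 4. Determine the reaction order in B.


rate ∝ [B]^n
4^n = 4 → n = 1
Order in B: 1

1


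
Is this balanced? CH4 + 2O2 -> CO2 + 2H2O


Equation: CH4 + 2O2 -> CO2 + 2H2O
Check atoms: C: 1=1, H: 4=4, O: 4=4
Balanced

Yes, balanced


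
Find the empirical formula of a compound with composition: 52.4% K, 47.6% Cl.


Assume 100 g sample. Moles of each element:
  K: 52.4/39.1 = 1.34 mol
  Cl: 47.6/35.45 = 1.343 mol
Divide by smallest (1.34):
  K: 1.34/1.34 = 1.0
  Cl: 1.343/1.34 = 1.0
Empirical formula: KCl

KCl


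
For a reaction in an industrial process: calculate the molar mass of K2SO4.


M(K2SO4) = 2×39.1 + 1×32.07 + 4×16.0
= 78.2 + 32.07 + 64.0
= 174.27 g/mol

174.27 g/mol


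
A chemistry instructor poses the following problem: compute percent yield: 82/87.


% yield = actual/theoretical × 100
= 82/87 × 100
= 94.25%

94.25%


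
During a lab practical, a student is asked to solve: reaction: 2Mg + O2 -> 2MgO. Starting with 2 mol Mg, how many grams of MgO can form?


Mole ratio MgO:Mg = 2:2
n(MgO) = 2 × 2/2 = 2.000 mol
mass = 2.000 × 40.31 = 80.62 g

80.62 g


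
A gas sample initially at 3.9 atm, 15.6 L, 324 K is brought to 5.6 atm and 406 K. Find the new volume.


P1V1/T1 = P2V2/T2
V2 = P1V1T2/(T1P2)
= 3.9×15.6×406/(324×5.6)
= 13.614 L

13.614 L


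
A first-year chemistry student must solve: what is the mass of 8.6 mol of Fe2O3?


M(Fe2O3) = 159.7 g/mol
mass = n × M = 8.6 × 159.7 = 1373.42 g

1373.42 g


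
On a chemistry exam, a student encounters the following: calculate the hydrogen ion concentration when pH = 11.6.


[H+] = 10^(-pH) = 10^(-11.6)
= 2.51×10^-12 M

2.51×10^-12 M


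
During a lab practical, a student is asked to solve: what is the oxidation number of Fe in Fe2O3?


2x + 3(-2) = 0, so x = +3
Oxidation number: +3

+3


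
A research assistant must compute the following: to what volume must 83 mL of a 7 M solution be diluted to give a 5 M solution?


C1V1 = C2V2
7 × 83 = 5 × V2
V2 = 581/5 = 116.2 mL

116.2 mL


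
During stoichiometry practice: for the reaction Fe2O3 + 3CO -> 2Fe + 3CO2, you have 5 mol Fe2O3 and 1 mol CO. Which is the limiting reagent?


Mole ratio available / coefficient:
  Fe2O3: 5/1 = 5.000
  CO: 1/3 = 0.333
Smaller ratio is limiting.

CO


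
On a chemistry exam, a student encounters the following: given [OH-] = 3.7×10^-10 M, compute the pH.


pOH = -log10([OH-]) = -log10(3.7×10^-10)
= 10 - log10(3.7) = 9.43
pH = 14 - pOH = 14 - 9.43 = 4.57

4.57


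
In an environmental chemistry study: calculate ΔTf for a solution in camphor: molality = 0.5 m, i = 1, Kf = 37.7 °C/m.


ΔTf = Kf × m × i
= 37.7 × 0.5 × 1
= 18.85 °C

18.85 °C


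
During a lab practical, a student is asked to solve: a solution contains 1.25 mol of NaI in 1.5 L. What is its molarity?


M = n/V = 1.25/1.5 = 0.833 mol/L

0.833 M


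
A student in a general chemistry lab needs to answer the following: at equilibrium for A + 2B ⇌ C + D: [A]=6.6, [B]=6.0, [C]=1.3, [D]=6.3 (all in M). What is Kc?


Kc = [C][D]/([A][B]^2)
= (1.3^1 × 6.3^1)/(6.6^1 × 6.0^2)
= 8.19/237.6
= 0.03447

0.03447


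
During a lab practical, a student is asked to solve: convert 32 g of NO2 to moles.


M(NO2) = 46.01 g/mol
n = mass/M = 32/46.01 = 0.6955 mol

0.6955 mol


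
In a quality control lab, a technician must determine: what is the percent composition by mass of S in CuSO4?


M(CuSO4) = 1×63.55 + 1×32.07 + 4×16.0 = 159.62 g/mol
Mass of S = 1 × 32.07 = 32.07 g/mol
% S = 32.07/159.62 × 100 = 20.09%

20.09%


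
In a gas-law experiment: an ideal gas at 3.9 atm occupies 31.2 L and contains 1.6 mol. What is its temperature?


PV = nRT  (R = 0.08206 L·atm/(mol·K))
T = PV/(nR) = 3.9×31.2/(1.6×0.08206)
= 121.68/0.131296
= 926.76 K

926.76 K


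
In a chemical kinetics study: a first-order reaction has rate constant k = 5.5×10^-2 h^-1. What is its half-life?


t½ = ln2/k = 0.693147/(5.5×10^-2 h^-1)
= 12.60 h

12.60 h


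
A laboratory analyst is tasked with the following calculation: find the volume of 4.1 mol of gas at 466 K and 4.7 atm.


PV = nRT  (R = 0.08206 L·atm/(mol·K))
V = nRT/P = 4.1×0.08206×466/4.7
= 33.358 L

33.358 L


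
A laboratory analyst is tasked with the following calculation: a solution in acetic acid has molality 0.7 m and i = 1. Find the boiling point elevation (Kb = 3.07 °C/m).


ΔTb = Kb × m × i
= 3.07 × 0.7 × 1
= 2.149 °C

2.149 °C


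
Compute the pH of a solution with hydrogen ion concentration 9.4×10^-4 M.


pH = -log10([H+]) = -log10(9.4×10^-4)
= 4 - log10(9.4)
= 4 - 0.97
= 3.03

3.03


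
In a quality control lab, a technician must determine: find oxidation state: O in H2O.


O is usually -2
Oxidation number: -2

-2


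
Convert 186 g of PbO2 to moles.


M(PbO2) = 239.2 g/mol
n = mass/M = 186/239.2 = 0.7776 mol

0.7776 mol


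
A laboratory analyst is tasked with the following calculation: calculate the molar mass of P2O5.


M(P2O5) = 2×30.97 + 5×16.0
= 61.94 + 80.0
= 141.94 g/mol

141.94 g/mol


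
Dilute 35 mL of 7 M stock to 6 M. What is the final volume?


C1V1 = C2V2
7 × 35 = 6 × V2
V2 = 245/6 = 40.83 mL

40.83 mL


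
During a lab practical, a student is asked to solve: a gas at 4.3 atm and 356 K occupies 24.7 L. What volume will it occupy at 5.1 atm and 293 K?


P1V1/T1 = P2V2/T2
V2 = P1V1T2/(T1P2)
= 4.3×24.7×293/(356×5.1)
= 17.14 L

17.14 L


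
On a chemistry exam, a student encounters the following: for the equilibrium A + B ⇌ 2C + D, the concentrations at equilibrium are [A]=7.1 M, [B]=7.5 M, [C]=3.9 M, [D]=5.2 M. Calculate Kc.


Kc = [C]^2[D]/([A][B])
= (3.9^2 × 5.2^1)/(7.1^1 × 7.5^1)
= 79.092/53.25
= 1.485

1.485


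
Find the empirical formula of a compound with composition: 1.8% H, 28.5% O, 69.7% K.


Assume 100 g sample. Moles of each element:
  H: 1.8/1.008 = 1.786 mol
  O: 28.5/16.0 = 1.781 mol
  K: 69.7/39.1 = 1.783 mol
Divide by smallest (1.781):
  H: 1.786/1.781 = 1.0
  O: 1.781/1.781 = 1.0
  K: 1.783/1.781 = 1.0
Empirical formula: KOH

KOH


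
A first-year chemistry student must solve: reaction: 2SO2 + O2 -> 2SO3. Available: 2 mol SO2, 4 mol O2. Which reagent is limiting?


Mole ratio available / coefficient:
  SO2: 2/2 = 1.000
  O2: 4/1 = 4.000
Smaller ratio is limiting.

SO2


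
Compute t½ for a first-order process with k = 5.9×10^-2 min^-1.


t½ = ln2/k = 0.693147/(5.9×10^-2 min^-1)
= 11.75 min

11.75 min


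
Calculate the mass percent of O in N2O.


M(N2O) = 2×14.01 + 1×16.0 = 44.02 g/mol
Mass of O = 1 × 16.0 = 16.00 g/mol
% O = 16.00/44.02 × 100 = 36.35%

36.35%


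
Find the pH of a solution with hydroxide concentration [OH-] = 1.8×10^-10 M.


pOH = -log10([OH-]) = -log10(1.8×10^-10)
= 10 - log10(1.8) = 9.74
pH = 14 - pOH = 14 - 9.74 = 4.26

4.26


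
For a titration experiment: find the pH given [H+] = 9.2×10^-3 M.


pH = -log10([H+]) = -log10(9.2×10^-3)
= 3 - log10(9.2)
= 3 - 0.96
= 2.04

2.04


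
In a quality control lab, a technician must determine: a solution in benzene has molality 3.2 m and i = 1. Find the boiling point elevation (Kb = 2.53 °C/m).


ΔTb = Kb × m × i
= 2.53 × 3.2 × 1
= 8.096 °C

8.096 °C


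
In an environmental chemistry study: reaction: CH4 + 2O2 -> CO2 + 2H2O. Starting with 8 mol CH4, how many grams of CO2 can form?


Mole ratio CO2:CH4 = 1:1
n(CO2) = 8 × 1/1 = 8.000 mol
mass = 8.000 × 44.01 = 352.08 g

352.08 g


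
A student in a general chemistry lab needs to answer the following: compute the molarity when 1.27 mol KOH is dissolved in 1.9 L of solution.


M = n/V = 1.27/1.9 = 0.668 mol/L

0.668 M


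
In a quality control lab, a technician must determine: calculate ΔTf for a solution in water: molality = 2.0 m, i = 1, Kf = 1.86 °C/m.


ΔTf = Kf × m × i
= 1.86 × 2.0 × 1
= 3.72 °C

3.72 °C


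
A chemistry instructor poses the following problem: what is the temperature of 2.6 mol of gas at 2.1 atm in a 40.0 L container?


PV = nRT  (R = 0.08206 L·atm/(mol·K))
T = PV/(nR) = 2.1×40.0/(2.6×0.08206)
= 84.00/0.213356
= 393.71 K

393.71 K


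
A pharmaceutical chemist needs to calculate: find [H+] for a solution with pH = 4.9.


[H+] = 10^(-pH) = 10^(-4.9)
= 1.26×10^-5 M

1.26×10^-5 M


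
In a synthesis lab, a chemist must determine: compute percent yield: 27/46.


% yield = actual/theoretical × 100
= 27/46 × 100
= 58.7%

58.7%


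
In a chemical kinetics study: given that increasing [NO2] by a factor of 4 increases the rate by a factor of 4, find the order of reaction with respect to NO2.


rate ∝ [NO2]^n
4^n = 4 → n = 1
Order in NO2: 1

1


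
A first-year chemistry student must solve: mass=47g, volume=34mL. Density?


ρ = mass/volume
= 47/34
= 1.382 g/mL

1.382 g/mL


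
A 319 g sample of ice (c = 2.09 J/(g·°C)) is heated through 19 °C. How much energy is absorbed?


q = mcΔT = 319 × 2.09 × 19
= 12667.49 J

12667.49 J


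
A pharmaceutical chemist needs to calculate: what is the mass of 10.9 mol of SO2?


M(SO2) = 64.07 g/mol
mass = n × M = 10.9 × 64.07 = 698.36 g

698.36 g


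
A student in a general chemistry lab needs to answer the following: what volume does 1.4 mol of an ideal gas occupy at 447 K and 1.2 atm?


PV = nRT  (R = 0.08206 L·atm/(mol·K))
V = nRT/P = 1.4×0.08206×447/1.2
= 42.794 L

42.794 L


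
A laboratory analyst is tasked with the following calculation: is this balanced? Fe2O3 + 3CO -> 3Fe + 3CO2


Equation: Fe2O3 + 3CO -> 3Fe + 3CO2
Check atoms: C: 3=3, Fe: 2≠3, O: 6=6
Not balanced

No, not balanced


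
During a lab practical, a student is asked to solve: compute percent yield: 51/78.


% yield = actual/theoretical × 100
= 51/78 × 100
= 65.38%

65.38%


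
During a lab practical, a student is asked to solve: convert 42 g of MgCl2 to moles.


M(MgCl2) = 95.21 g/mol
n = mass/M = 42/95.21 = 0.4411 mol

0.4411 mol


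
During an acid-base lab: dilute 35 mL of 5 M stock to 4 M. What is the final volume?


C1V1 = C2V2
5 × 35 = 4 × V2
V2 = 175/4 = 43.75 mL

43.75 mL


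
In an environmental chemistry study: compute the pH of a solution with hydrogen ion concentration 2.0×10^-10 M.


pH = -log10([H+]) = -log10(2.0×10^-10)
= 10 - log10(2.0)
= 10 - 0.3
= 9.7

9.7


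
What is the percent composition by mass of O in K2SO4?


M(K2SO4) = 2×39.1 + 1×32.07 + 4×16.0 = 174.27 g/mol
Mass of O = 4 × 16.0 = 64.00 g/mol
% O = 64.00/174.27 × 100 = 36.72%

36.72%


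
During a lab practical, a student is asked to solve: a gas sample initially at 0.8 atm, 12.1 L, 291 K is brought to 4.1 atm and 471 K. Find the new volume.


P1V1/T1 = P2V2/T2
V2 = P1V1T2/(T1P2)
= 0.8×12.1×471/(291×4.1)
= 3.821 L

3.821 L


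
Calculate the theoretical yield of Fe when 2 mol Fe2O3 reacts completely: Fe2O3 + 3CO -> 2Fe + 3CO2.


Mole ratio Fe:Fe2O3 = 2:1
n(Fe) = 2 × 2/1 = 4.000 mol
mass = 4.000 × 55.85 = 223.4 g

223.4 g


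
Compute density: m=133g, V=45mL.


ρ = mass/volume
= 133/45
= 2.956 g/mL

2.956 g/mL


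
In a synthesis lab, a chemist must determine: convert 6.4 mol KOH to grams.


M(KOH) = 56.11 g/mol
mass = n × M = 6.4 × 56.11 = 359.10 g

359.10 g


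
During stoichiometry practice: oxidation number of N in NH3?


x + 3(+1) = 0, so x = -3
Oxidation number: -3

-3


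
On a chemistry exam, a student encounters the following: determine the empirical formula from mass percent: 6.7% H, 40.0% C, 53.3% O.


Assume 100 g sample. Moles of each element:
  H: 6.7/1.008 = 6.647 mol
  C: 40.0/12.01 = 3.331 mol
  O: 53.3/16.0 = 3.331 mol
Divide by smallest (3.331):
  H: 6.647/3.331 = 2.0
  C: 3.331/3.331 = 1.0
  O: 3.331/3.331 = 1.0
Empirical formula: CH2O

CH2O


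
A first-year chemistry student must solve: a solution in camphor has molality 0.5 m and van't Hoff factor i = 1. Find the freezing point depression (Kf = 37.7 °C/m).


ΔTf = Kf × m × i
= 37.7 × 0.5 × 1
= 18.85 °C

18.85 °C


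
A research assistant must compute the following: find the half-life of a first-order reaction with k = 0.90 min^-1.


t½ = ln2/k = 0.693147/(0.90 min^-1)
= 0.7702 min

0.7702 min


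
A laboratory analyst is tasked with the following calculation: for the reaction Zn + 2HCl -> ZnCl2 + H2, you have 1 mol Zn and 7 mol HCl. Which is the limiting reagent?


Mole ratio available / coefficient:
  Zn: 1/1 = 1.000
  HCl: 7/2 = 3.500
Smaller ratio is limiting.

Zn


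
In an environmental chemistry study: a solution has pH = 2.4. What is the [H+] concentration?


[H+] = 10^(-pH) = 10^(-2.4)
= 3.98×10^-3 M

3.98×10^-3 M


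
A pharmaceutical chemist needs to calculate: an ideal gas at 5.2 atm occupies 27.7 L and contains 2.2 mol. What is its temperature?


PV = nRT  (R = 0.08206 L·atm/(mol·K))
T = PV/(nR) = 5.2×27.7/(2.2×0.08206)
= 144.04/0.180532
= 797.86 K

797.86 K


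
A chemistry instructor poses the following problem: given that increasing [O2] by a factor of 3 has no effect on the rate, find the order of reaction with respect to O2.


rate ∝ [O2]^n
rate ∝ [O2]^0
Order in O2: 0

0


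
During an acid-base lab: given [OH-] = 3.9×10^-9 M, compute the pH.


pOH = -log10([OH-]) = -log10(3.9×10^-9)
= 9 - log10(3.9) = 8.41
pH = 14 - pOH = 14 - 8.41 = 5.59

5.59


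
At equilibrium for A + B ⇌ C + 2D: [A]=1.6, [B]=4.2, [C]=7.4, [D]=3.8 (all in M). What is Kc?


Kc = [C][D]^2/([A][B])
= (7.4^1 × 3.8^2)/(1.6^1 × 4.2^1)
= 106.856/6.72
= 15.90

15.90


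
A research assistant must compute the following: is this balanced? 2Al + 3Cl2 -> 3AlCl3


Equation: 2Al + 3Cl2 -> 3AlCl3
Check atoms: Al: 2≠3, Cl: 6≠9
Not balanced

No, not balanced


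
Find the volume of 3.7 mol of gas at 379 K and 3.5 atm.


PV = nRT  (R = 0.08206 L·atm/(mol·K))
V = nRT/P = 3.7×0.08206×379/3.5
= 32.878 L

32.878 L


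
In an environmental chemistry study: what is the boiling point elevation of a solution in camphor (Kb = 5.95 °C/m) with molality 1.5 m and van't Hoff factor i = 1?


ΔTb = Kb × m × i
= 5.95 × 1.5 × 1
= 8.925 °C

8.925 °C


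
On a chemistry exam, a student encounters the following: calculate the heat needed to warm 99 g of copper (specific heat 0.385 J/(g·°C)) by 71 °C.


q = mcΔT = 99 × 0.385 × 71
= 2706.17 J

2706.17 J


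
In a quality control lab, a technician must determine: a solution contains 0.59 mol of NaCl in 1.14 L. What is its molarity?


M = n/V = 0.59/1.14 = 0.518 mol/L

0.518 M


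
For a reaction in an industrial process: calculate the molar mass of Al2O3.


M(Al2O3) = 2×26.98 + 3×16.0
= 53.96 + 48.0
= 101.96 g/mol

101.96 g/mol


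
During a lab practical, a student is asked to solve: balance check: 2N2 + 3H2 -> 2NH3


Equation: 2N2 + 3H2 -> 2NH3
Check atoms: H: 6=6, N: 4≠2
Not balanced

No, not balanced


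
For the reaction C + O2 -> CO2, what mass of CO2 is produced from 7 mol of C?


Mole ratio CO2:C = 1:1
n(CO2) = 7 × 1/1 = 7.000 mol
mass = 7.000 × 44.01 = 308.07 g

308.07 g


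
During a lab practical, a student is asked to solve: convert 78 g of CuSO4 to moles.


M(CuSO4) = 159.62 g/mol
n = mass/M = 78/159.62 = 0.4887 mol

0.4887 mol


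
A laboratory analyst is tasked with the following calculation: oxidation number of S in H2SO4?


2(+1) + x + 4(-2) = 0, so x = +6
Oxidation number: +6

+6


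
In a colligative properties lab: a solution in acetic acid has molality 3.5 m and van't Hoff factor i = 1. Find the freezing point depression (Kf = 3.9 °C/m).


ΔTf = Kf × m × i
= 3.9 × 3.5 × 1
= 13.65 °C

13.65 °C


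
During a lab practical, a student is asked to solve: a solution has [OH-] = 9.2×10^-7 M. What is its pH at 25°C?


pOH = -log10([OH-]) = -log10(9.2×10^-7)
= 7 - log10(9.2) = 6.04
pH = 14 - pOH = 14 - 6.04 = 7.96

7.96


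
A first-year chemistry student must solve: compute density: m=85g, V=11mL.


ρ = mass/volume
= 85/11
= 7.727 g/mL

7.727 g/mL


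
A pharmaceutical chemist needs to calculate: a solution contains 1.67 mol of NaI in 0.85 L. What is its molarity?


M = n/V = 1.67/0.85 = 1.965 mol/L

1.965 M


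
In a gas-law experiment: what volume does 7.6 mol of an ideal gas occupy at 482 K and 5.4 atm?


PV = nRT  (R = 0.08206 L·atm/(mol·K))
V = nRT/P = 7.6×0.08206×482/5.4
= 55.667 L

55.667 L


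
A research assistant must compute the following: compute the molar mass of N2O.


M(N2O) = 2×14.01 + 1×16.0
= 28.02 + 16.0
= 44.02 g/mol

44.02 g/mol


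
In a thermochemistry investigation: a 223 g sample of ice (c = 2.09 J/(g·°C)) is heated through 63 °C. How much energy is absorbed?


q = mcΔT = 223 × 2.09 × 63
= 29362.41 J

29362.41 J


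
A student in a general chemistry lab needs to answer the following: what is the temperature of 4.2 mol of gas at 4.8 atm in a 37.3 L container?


PV = nRT  (R = 0.08206 L·atm/(mol·K))
T = PV/(nR) = 4.8×37.3/(4.2×0.08206)
= 179.04/0.344652
= 519.48 K

519.48 K


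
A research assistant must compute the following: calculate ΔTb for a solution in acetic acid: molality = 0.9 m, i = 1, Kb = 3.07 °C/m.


ΔTb = Kb × m × i
= 3.07 × 0.9 × 1
= 2.763 °C

2.763 °C


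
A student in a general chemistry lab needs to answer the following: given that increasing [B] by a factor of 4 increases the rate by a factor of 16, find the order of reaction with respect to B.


rate ∝ [B]^n
4^n = 16 → n = 2
Order in B: 2

2


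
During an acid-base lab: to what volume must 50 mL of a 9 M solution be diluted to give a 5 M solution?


C1V1 = C2V2
9 × 50 = 5 × V2
V2 = 450/5 = 90.0 mL

90.0 mL


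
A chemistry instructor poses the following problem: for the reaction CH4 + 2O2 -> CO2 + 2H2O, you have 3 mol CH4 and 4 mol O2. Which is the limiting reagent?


Mole ratio available / coefficient:
  CH4: 3/1 = 3.000
  O2: 4/2 = 2.000
Smaller ratio is limiting.

O2


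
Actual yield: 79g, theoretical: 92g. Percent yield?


% yield = actual/theoretical × 100
= 79/92 × 100
= 85.87%

85.87%


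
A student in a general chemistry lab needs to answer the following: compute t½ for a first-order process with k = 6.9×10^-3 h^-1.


t½ = ln2/k = 0.693147/(6.9×10^-3 h^-1)
= 100.5 h

100.5 h


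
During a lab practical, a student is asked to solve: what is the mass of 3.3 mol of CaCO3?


M(CaCO3) = 100.09 g/mol
mass = n × M = 3.3 × 100.09 = 330.30 g

330.30 g


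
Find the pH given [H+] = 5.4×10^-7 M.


pH = -log10([H+]) = -log10(5.4×10^-7)
= 7 - log10(5.4)
= 7 - 0.73
= 6.27

6.27


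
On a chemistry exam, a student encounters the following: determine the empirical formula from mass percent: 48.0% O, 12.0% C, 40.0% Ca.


Assume 100 g sample. Moles of each element:
  O: 48.0/16.0 = 3.0 mol
  C: 12.0/12.01 = 0.999 mol
  Ca: 40.0/40.08 = 0.998 mol
Divide by smallest (0.998):
  O: 3.0/0.998 = 3.01
  C: 0.999/0.998 = 1.0
  Ca: 0.998/0.998 = 1.0
Empirical formula: CaCO3

CaCO3


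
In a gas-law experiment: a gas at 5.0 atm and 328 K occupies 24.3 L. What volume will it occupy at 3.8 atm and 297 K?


P1V1/T1 = P2V2/T2
V2 = P1V1T2/(T1P2)
= 5.0×24.3×297/(328×3.8)
= 28.952 L

28.952 L


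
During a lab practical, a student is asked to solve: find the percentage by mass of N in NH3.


M(NH3) = 1×14.01 + 3×1.008 = 17.034 g/mol
Mass of N = 1 × 14.01 = 14.01 g/mol
% N = 14.01/17.034 × 100 = 82.25%

82.25%


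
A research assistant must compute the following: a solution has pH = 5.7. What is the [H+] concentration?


[H+] = 10^(-pH) = 10^(-5.7)
= 2.0×10^-6 M

2.0×10^-6 M


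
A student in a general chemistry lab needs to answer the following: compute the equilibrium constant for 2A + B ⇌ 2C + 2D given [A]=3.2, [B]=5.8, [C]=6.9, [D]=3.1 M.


Kc = [C]^2[D]^2/([A]^2[B])
= (6.9^2 × 3.1^2)/(3.2^2 × 5.8^1)
= 457.5321/59.392
= 7.704

7.704


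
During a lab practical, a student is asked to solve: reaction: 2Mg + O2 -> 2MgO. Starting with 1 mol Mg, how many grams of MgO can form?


Mole ratio MgO:Mg = 2:2
n(MgO) = 1 × 2/2 = 1.000 mol
mass = 1.000 × 40.31 = 40.31 g

40.31 g


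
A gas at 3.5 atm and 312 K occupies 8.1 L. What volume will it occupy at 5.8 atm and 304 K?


P1V1/T1 = P2V2/T2
V2 = P1V1T2/(T1P2)
= 3.5×8.1×304/(312×5.8)
= 4.763 L

4.763 L


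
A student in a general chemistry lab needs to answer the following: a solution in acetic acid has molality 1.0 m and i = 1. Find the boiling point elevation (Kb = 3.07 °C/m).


ΔTb = Kb × m × i
= 3.07 × 1.0 × 1
= 3.07 °C

3.07 °C


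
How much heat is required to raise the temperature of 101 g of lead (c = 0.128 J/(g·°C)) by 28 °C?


q = mcΔT = 101 × 0.128 × 28
= 361.98 J

361.98 J


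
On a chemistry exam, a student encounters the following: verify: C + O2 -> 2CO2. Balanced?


Equation: C + O2 -> 2CO2
Check atoms: C: 1≠2, O: 2≠4
Not balanced

No, not balanced


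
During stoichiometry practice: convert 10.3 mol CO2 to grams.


M(CO2) = 44.01 g/mol
mass = n × M = 10.3 × 44.01 = 453.30 g

453.30 g


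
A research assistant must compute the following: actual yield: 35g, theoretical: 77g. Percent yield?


% yield = actual/theoretical × 100
= 35/77 × 100
= 45.45%

45.45%


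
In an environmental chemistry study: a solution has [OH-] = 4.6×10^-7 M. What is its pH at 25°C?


pOH = -log10([OH-]) = -log10(4.6×10^-7)
= 7 - log10(4.6) = 6.34
pH = 14 - pOH = 14 - 6.34 = 7.66

7.66


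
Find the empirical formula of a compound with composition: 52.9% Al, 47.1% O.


Assume 100 g sample. Moles of each element:
  Al: 52.9/26.98 = 1.961 mol
  O: 47.1/16.0 = 2.944 mol
Divide by smallest (1.961):
  Al: 1.961/1.961 = 1.0
  O: 2.944/1.961 = 1.5
Multiply all ratios by 2 to obtain whole numbers.
Empirical formula: Al2O3

Al2O3


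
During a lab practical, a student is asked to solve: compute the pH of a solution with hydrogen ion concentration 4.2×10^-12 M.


pH = -log10([H+]) = -log10(4.2×10^-12)
= 12 - log10(4.2)
= 12 - 0.62
= 11.38

11.38


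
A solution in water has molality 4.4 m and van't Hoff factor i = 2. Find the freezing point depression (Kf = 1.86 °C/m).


ΔTf = Kf × m × i
= 1.86 × 4.4 × 2
= 16.368 °C

16.368 °C


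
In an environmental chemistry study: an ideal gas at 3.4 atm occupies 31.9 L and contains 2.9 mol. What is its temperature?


PV = nRT  (R = 0.08206 L·atm/(mol·K))
T = PV/(nR) = 3.4×31.9/(2.9×0.08206)
= 108.46/0.237974
= 455.76 K

455.76 K


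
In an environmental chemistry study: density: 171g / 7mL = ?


ρ = mass/volume
= 171/7
= 24.429 g/mL

24.429 g/mL


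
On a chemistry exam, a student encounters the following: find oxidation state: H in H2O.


H is +1 with nonmetals
Oxidation number: +1

+1


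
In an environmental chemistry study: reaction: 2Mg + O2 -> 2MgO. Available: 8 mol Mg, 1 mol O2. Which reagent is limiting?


Mole ratio available / coefficient:
  Mg: 8/2 = 4.000
  O2: 1/1 = 1.000
Smaller ratio is limiting.

O2


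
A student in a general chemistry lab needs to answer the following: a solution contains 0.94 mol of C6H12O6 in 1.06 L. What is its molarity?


M = n/V = 0.94/1.06 = 0.887 mol/L

0.887 M


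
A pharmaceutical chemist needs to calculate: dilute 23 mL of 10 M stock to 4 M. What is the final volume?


C1V1 = C2V2
10 × 23 = 4 × V2
V2 = 230/4 = 57.5 mL

57.5 mL


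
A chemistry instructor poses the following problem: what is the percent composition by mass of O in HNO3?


M(HNO3) = 1×1.008 + 1×14.01 + 3×16.0 = 63.018 g/mol
Mass of O = 3 × 16.0 = 48.00 g/mol
% O = 48.00/63.018 × 100 = 76.17%

76.17%


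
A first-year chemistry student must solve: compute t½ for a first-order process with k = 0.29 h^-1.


t½ = ln2/k = 0.693147/(0.29 h^-1)
= 2.390 h

2.390 h


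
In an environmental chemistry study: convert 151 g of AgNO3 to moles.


M(AgNO3) = 169.88 g/mol
n = mass/M = 151/169.88 = 0.8889 mol

0.8889 mol


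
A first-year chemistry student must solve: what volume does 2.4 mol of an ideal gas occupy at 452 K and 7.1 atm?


PV = nRT  (R = 0.08206 L·atm/(mol·K))
V = nRT/P = 2.4×0.08206×452/7.1
= 12.538 L

12.538 L


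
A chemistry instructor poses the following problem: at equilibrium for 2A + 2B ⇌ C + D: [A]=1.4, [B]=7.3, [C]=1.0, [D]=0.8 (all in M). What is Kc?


Kc = [C][D]/([A]^2[B]^2)
= (1.0^1 × 0.8^1)/(1.4^2 × 7.3^2)
= 0.8/104.4484
= 0.007659

0.007659


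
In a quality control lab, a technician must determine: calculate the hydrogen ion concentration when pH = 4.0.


[H+] = 10^(-pH) = 10^(-4.0)
= 1.0×10^-4 M

1.0×10^-4 M


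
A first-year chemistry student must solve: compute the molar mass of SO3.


M(SO3) = 1×32.07 + 3×16.0
= 32.07 + 48.0
= 80.07 g/mol

80.07 g/mol


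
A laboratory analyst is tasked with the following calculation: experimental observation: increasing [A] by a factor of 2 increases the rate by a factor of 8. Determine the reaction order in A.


rate ∝ [A]^n
2^n = 8 → n = 3
Order in A: 3

3


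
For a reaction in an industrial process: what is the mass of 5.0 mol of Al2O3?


M(Al2O3) = 101.96 g/mol
mass = n × M = 5.0 × 101.96 = 509.80 g

509.80 g


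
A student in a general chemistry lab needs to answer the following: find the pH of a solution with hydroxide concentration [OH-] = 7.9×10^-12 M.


pOH = -log10([OH-]) = -log10(7.9×10^-12)
= 12 - log10(7.9) = 11.1
pH = 14 - pOH = 14 - 11.1 = 2.9

2.9


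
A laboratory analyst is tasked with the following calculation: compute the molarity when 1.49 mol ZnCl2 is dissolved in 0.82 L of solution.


M = n/V = 1.49/0.82 = 1.817 mol/L

1.817 M


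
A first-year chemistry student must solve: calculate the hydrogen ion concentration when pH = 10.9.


[H+] = 10^(-pH) = 10^(-10.9)
= 1.26×10^-11 M

1.26×10^-11 M


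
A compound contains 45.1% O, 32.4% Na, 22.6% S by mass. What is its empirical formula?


Assume 100 g sample. Moles of each element:
  O: 45.1/16.0 = 2.819 mol
  Na: 32.4/22.99 = 1.409 mol
  S: 22.6/32.07 = 0.705 mol
Divide by smallest (0.705):
  O: 2.819/0.705 = 4.0
  Na: 1.409/0.705 = 2.0
  S: 0.705/0.705 = 1.0
Empirical formula: Na2SO4

Na2SO4


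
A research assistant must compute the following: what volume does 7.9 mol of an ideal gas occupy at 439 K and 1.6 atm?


PV = nRT  (R = 0.08206 L·atm/(mol·K))
V = nRT/P = 7.9×0.08206×439/1.6
= 177.87 L

177.87 L


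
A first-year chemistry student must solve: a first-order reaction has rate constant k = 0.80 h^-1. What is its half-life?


t½ = ln2/k = 0.693147/(0.80 h^-1)
= 0.8664 h

0.8664 h


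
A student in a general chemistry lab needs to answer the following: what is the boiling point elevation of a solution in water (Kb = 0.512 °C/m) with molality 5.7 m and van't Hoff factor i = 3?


ΔTb = Kb × m × i
= 0.512 × 5.7 × 3
= 8.7552 °C

8.7552 °C


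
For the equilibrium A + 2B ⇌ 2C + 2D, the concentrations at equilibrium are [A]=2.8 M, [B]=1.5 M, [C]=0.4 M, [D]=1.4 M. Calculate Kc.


Kc = [C]^2[D]^2/([A][B]^2)
= (0.4^2 × 1.4^2)/(2.8^1 × 1.5^2)
= 0.3136/6.3
= 0.04978

0.04978


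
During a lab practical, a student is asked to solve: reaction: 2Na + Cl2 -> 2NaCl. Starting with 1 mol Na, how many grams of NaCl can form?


Mole ratio NaCl:Na = 2:2
n(NaCl) = 1 × 2/2 = 1.000 mol
mass = 1.000 × 58.44 = 58.44 g

58.44 g


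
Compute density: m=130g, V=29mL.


ρ = mass/volume
= 130/29
= 4.483 g/mL

4.483 g/mL


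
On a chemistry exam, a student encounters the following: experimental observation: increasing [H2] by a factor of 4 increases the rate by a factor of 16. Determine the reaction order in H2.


rate ∝ [H2]^n
4^n = 16 → n = 2
Order in H2: 2

2


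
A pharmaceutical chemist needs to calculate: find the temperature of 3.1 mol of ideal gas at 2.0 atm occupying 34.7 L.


PV = nRT  (R = 0.08206 L·atm/(mol·K))
T = PV/(nR) = 2.0×34.7/(3.1×0.08206)
= 69.40/0.254386
= 272.81 K

272.81 K


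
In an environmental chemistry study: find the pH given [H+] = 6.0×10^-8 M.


pH = -log10([H+]) = -log10(6.0×10^-8)
= 8 - log10(6.0)
= 8 - 0.78
= 7.22

7.22


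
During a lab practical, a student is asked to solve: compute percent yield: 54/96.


% yield = actual/theoretical × 100
= 54/96 × 100
= 56.25%

56.25%


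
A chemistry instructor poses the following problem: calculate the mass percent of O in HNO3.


M(HNO3) = 1×1.008 + 1×14.01 + 3×16.0 = 63.018 g/mol
Mass of O = 3 × 16.0 = 48.00 g/mol
% O = 48.00/63.018 × 100 = 76.17%

76.17%


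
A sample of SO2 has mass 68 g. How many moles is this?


M(SO2) = 64.07 g/mol
n = mass/M = 68/64.07 = 1.0613 mol

1.0613 mol


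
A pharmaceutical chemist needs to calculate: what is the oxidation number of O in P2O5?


O is usually -2
Oxidation number: -2

-2


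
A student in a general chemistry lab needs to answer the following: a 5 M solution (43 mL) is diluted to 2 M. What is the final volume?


C1V1 = C2V2
5 × 43 = 2 × V2
V2 = 215/2 = 107.5 mL

107.5 mL


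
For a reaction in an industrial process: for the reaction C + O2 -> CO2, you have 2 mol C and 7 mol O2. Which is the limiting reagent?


Mole ratio available / coefficient:
  C: 2/1 = 2.000
  O2: 7/1 = 7.000
Smaller ratio is limiting.

C


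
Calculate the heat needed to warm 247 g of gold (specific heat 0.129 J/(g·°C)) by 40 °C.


q = mcΔT = 247 × 0.129 × 40
= 1274.52 J

1274.52 J


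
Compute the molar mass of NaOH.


M(NaOH) = 1×22.99 + 1×16.0 + 1×1.008
= 22.99 + 16.0 + 1.01
= 40.0 g/mol

40.0 g/mol


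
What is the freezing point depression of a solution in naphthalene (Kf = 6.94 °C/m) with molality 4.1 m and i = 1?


ΔTf = Kf × m × i
= 6.94 × 4.1 × 1
= 28.454 °C

28.454 °C


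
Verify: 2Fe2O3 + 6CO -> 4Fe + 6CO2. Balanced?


Equation: 2Fe2O3 + 6CO -> 4Fe + 6CO2
Check atoms: C: 6=6, Fe: 4=4, O: 12=12
Balanced

Yes, balanced


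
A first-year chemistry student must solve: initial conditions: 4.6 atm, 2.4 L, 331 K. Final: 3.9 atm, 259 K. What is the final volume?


P1V1/T1 = P2V2/T2
V2 = P1V1T2/(T1P2)
= 4.6×2.4×259/(331×3.9)
= 2.215 L

2.215 L


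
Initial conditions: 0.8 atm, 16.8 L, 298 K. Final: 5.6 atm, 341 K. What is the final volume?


P1V1/T1 = P2V2/T2
V2 = P1V1T2/(T1P2)
= 0.8×16.8×341/(298×5.6)
= 2.746 L

2.746 L


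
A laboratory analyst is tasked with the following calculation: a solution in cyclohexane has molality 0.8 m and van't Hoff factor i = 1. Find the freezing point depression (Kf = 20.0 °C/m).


ΔTf = Kf × m × i
= 20.0 × 0.8 × 1
= 16.0 °C

16.0 °C


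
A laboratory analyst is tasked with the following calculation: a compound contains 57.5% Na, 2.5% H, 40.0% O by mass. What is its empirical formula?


Assume 100 g sample. Moles of each element:
  Na: 57.5/22.99 = 2.501 mol
  H: 2.5/1.008 = 2.48 mol
  O: 40.0/16.0 = 2.5 mol
Divide by smallest (2.48):
  Na: 2.501/2.48 = 1.01
  H: 2.48/2.48 = 1.0
  O: 2.5/2.48 = 1.01
Empirical formula: NaOH

NaOH


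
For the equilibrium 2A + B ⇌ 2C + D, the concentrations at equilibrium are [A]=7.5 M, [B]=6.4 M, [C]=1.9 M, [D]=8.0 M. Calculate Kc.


Kc = [C]^2[D]/([A]^2[B])
= (1.9^2 × 8.0^1)/(7.5^2 × 6.4^1)
= 28.88/360
= 0.08022

0.08022


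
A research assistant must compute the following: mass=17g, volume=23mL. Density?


ρ = mass/volume
= 17/23
= 0.739 g/mL

0.739 g/mL


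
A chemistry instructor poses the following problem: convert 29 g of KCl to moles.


M(KCl) = 74.55 g/mol
n = mass/M = 29/74.55 = 0.389 mol

0.389 mol


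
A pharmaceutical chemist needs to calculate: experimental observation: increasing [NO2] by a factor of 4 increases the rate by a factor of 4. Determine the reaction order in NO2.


rate ∝ [NO2]^n
4^n = 4 → n = 1
Order in NO2: 1

1


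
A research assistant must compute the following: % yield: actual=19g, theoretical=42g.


% yield = actual/theoretical × 100
= 19/42 × 100
= 45.24%

45.24%


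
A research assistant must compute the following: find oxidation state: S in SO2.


x + 2(-2) = 0, so x = +4
Oxidation number: +4

+4


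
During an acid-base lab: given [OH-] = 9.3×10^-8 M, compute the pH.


pOH = -log10([OH-]) = -log10(9.3×10^-8)
= 8 - log10(9.3) = 7.03
pH = 14 - pOH = 14 - 7.03 = 6.97

6.97


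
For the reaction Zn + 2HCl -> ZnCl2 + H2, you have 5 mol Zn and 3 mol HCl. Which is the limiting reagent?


Mole ratio available / coefficient:
  Zn: 5/1 = 5.000
  HCl: 3/2 = 1.500
Smaller ratio is limiting.

HCl


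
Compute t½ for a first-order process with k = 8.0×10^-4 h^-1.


t½ = ln2/k = 0.693147/(8.0×10^-4 h^-1)
= 866.4 h

866.4 h


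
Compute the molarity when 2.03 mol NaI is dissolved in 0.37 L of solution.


M = n/V = 2.03/0.37 = 5.486 mol/L

5.486 M


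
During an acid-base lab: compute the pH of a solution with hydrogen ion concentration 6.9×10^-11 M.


pH = -log10([H+]) = -log10(6.9×10^-11)
= 11 - log10(6.9)
= 11 - 0.84
= 10.16

10.16


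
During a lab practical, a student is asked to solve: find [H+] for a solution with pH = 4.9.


[H+] = 10^(-pH) = 10^(-4.9)
= 1.26×10^-5 M

1.26×10^-5 M


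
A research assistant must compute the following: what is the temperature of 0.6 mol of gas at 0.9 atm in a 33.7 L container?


PV = nRT  (R = 0.08206 L·atm/(mol·K))
T = PV/(nR) = 0.9×33.7/(0.6×0.08206)
= 30.33/0.049236
= 616.01 K

616.01 K
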